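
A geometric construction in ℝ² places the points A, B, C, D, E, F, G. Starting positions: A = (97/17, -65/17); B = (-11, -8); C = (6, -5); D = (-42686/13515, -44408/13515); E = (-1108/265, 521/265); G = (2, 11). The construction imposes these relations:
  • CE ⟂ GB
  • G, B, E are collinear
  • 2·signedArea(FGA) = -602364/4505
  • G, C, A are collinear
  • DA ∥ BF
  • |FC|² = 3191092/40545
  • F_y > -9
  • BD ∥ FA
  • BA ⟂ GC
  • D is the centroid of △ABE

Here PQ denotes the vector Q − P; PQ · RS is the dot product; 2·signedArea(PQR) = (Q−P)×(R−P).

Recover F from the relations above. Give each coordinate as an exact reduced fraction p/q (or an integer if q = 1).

F = (-28864/13515, -115387/13515)

1. F_x = -28864/13515  [BD ∥ FA ∩ DA ∥ BF]
2. F_y = -115387/13515  [BD ∥ FA ∩ DA ∥ BF]
   → F = (-28864/13515, -115387/13515)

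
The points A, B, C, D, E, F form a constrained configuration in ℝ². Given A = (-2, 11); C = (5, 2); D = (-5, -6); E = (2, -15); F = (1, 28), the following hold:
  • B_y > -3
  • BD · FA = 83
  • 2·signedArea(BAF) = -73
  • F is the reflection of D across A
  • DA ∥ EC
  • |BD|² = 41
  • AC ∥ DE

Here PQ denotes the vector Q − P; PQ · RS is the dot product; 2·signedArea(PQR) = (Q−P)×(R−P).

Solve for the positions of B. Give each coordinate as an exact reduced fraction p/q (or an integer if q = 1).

1. B_x = 0  [BD · FA = 83 ∩ 2·signedArea(BAF) = -73]
2. B_y = -2  [BD · FA = 83 ∩ 2·signedArea(BAF) = -73]
   → B = (0, -2)

B = (0, -2)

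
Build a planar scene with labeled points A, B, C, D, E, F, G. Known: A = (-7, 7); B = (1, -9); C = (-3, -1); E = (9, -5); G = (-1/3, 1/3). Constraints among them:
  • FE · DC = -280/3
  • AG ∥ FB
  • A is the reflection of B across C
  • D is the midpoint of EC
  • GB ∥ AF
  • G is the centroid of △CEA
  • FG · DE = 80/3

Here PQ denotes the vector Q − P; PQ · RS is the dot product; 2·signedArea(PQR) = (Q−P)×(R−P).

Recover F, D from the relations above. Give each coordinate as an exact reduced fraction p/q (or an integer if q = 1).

1. F_x = -17/3  [AG ∥ FB ∩ GB ∥ AF]
2. F_y = -7/3  [AG ∥ FB ∩ GB ∥ AF]
   → F = (-17/3, -7/3)
3. D_x = 3  [D is the midpoint of EC]
4. D_y = -3  [D is the midpoint of EC]
   → D = (3, -3)

D = (3, -3)
F = (-17/3, -7/3)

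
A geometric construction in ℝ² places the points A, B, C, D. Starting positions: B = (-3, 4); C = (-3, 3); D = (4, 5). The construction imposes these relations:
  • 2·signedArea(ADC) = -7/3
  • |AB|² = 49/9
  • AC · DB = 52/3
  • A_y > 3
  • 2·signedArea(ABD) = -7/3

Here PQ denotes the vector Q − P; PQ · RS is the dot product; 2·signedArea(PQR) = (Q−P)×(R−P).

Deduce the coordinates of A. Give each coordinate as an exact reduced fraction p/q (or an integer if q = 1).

1. A_x = -2/3  [AC · DB = 52/3 ∩ 2·signedArea(ADC) = -7/3]
2. A_y = 4  [AC · DB = 52/3 ∩ 2·signedArea(ADC) = -7/3]
   → A = (-2/3, 4)

A = (-2/3, 4)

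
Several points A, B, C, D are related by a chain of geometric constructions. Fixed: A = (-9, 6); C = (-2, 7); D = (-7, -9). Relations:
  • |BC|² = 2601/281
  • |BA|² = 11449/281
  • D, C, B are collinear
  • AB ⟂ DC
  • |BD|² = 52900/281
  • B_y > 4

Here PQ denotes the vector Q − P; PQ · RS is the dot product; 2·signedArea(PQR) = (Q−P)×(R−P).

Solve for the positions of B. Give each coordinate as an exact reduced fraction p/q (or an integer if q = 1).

B = (-817/281, 1151/281)

1. B_x = -817/281  [D, C, B are collinear ∩ AB ⟂ DC]
2. B_y = 1151/281  [D, C, B are collinear ∩ AB ⟂ DC]
   → B = (-817/281, 1151/281)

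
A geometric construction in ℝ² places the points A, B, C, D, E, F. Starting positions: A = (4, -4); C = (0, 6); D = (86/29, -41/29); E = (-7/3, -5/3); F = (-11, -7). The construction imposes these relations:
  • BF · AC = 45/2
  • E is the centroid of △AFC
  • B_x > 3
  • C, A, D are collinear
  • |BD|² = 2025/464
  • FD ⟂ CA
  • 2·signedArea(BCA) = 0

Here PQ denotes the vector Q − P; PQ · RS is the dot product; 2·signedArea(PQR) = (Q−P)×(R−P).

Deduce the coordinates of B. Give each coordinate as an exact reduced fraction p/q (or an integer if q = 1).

B = (217/58, -389/116)

1. B_x = 217/58  [2·signedArea(BCA) = 0 ∩ BF · AC = 45/2]
2. B_y = -389/116  [2·signedArea(BCA) = 0 ∩ BF · AC = 45/2]
   → B = (217/58, -389/116)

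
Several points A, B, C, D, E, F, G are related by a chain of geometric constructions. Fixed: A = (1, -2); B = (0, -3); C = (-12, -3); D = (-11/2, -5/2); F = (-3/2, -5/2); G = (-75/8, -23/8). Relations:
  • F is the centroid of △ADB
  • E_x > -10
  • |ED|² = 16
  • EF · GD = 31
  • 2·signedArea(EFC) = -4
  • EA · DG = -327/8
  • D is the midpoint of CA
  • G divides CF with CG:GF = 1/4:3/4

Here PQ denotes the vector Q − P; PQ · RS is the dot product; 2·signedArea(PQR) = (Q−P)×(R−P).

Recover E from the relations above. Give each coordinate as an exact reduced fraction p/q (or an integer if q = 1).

1. E_x = -19/2  [2·signedArea(EFC) = -4 ∩ EF · GD = 31]
2. E_y = -5/2  [2·signedArea(EFC) = -4 ∩ EF · GD = 31]
   → E = (-19/2, -5/2)

E = (-19/2, -5/2)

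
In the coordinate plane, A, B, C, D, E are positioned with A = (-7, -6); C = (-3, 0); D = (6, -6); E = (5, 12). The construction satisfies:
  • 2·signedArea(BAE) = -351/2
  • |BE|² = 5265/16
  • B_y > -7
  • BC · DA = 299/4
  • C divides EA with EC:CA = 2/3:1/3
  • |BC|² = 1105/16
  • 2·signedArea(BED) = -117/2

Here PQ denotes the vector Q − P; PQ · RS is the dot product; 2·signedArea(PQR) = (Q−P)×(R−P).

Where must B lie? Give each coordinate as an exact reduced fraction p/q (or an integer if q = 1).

B = (11/4, -6)

1. B_x = 11/4  [2·signedArea(BAE) = -351/2 ∩ 2·signedArea(BED) = -117/2]
2. B_y = -6  [2·signedArea(BAE) = -351/2 ∩ 2·signedArea(BED) = -117/2]
   → B = (11/4, -6)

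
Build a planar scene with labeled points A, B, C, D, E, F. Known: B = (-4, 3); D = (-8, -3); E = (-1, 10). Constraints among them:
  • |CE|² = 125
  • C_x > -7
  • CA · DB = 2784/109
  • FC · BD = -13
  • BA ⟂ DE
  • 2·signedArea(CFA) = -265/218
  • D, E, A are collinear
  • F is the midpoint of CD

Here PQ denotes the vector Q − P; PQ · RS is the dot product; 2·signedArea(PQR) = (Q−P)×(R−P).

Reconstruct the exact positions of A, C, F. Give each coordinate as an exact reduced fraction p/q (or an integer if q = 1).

1. A_x = -501/109  [D, E, A are collinear ∩ BA ⟂ DE]
2. A_y = 362/109  [D, E, A are collinear ∩ BA ⟂ DE]
   → A = (-501/109, 362/109)
3. C_x = -6  [line -4·x + -6·y + -24 = 0 ∩ |CE|² = 125]
4. C_y = 0  [line -4·x + -6·y + -24 = 0 ∩ |CE|² = 125]
   → C = (-6, 0)
5. F_x = -7  [2·signedArea(CFA) = -265/218 ∩ F is the midpoint of CD]
6. F_y = -3/2  [2·signedArea(CFA) = -265/218 ∩ F is the midpoint of CD]
   → F = (-7, -3/2)

A = (-501/109, 362/109)
C = (-6, 0)
F = (-7, -3/2)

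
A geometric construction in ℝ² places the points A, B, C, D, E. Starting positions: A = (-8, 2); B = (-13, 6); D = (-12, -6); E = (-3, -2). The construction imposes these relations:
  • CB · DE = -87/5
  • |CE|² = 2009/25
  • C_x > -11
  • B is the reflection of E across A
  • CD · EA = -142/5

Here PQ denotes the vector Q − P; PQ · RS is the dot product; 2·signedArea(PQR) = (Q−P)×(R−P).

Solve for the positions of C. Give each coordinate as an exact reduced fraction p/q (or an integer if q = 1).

1. C_x = -10  [CB · DE = -87/5 ∩ CD · EA = -142/5]
2. C_y = 18/5  [CB · DE = -87/5 ∩ CD · EA = -142/5]
   → C = (-10, 18/5)

C = (-10, 18/5)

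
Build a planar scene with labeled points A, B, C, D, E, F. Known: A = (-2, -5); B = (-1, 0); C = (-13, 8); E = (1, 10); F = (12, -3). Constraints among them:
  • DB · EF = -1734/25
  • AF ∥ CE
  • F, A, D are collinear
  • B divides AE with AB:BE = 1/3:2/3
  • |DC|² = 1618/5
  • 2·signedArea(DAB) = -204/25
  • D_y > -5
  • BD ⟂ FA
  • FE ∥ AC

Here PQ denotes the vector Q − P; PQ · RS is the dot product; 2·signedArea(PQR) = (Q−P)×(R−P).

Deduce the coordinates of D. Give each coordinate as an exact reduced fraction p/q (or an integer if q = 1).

D = (-8/25, -119/25)

1. D_x = -8/25  [F, A, D are collinear ∩ BD ⟂ FA]
2. D_y = -119/25  [F, A, D are collinear ∩ BD ⟂ FA]
   → D = (-8/25, -119/25)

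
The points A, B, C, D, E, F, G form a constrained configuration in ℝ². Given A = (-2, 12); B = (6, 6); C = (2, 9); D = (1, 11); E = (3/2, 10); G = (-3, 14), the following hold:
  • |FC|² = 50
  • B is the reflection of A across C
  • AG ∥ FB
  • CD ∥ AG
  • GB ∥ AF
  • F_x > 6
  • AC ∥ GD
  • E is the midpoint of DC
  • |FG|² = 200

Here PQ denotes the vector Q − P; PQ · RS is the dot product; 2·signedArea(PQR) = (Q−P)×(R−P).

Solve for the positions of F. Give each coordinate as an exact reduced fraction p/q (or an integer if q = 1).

1. F_x = 7  [AG ∥ FB ∩ GB ∥ AF]
2. F_y = 4  [AG ∥ FB ∩ GB ∥ AF]
   → F = (7, 4)

F = (7, 4)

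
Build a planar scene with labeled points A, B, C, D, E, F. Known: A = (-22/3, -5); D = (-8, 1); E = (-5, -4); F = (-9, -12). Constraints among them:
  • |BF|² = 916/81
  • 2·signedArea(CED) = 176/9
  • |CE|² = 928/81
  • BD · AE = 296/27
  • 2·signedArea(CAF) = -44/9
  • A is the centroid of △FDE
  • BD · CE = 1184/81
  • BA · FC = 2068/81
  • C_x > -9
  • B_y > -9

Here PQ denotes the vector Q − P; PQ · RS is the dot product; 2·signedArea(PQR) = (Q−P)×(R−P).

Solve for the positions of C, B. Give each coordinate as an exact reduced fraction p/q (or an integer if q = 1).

B = (-77/9, -26/3)
C = (-73/9, -16/3)

1. C_x = -73/9  [2·signedArea(CAF) = -44/9 ∩ 2·signedArea(CED) = 176/9]
2. C_y = -16/3  [2·signedArea(CAF) = -44/9 ∩ 2·signedArea(CED) = 176/9]
   → C = (-73/9, -16/3)
3. B_x = -77/9  [BD · CE = 1184/81 ∩ BA · FC = 2068/81]
4. B_y = -26/3  [BD · CE = 1184/81 ∩ BA · FC = 2068/81]
   → B = (-77/9, -26/3)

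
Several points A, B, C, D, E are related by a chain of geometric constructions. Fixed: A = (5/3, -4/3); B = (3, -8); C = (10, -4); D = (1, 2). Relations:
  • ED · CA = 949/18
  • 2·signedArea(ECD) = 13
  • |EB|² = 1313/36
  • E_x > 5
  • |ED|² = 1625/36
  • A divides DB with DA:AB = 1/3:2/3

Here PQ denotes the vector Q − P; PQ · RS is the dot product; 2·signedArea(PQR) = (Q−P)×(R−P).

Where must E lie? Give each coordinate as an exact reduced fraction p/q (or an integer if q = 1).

E = (35/6, -8/3)

1. E_x = 35/6  [2·signedArea(ECD) = 13 ∩ ED · CA = 949/18]
2. E_y = -8/3  [2·signedArea(ECD) = 13 ∩ ED · CA = 949/18]
   → E = (35/6, -8/3)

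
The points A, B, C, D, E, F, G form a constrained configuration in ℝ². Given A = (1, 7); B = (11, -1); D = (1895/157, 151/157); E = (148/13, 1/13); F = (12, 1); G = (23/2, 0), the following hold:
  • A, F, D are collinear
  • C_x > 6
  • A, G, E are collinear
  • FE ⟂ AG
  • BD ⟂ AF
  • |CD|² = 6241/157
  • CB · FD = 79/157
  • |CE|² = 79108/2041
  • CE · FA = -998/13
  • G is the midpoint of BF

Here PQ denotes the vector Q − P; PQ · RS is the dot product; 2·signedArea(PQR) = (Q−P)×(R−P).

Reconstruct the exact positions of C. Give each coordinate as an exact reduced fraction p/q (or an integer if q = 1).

1. C_x = 1026/157  [line -11/157·x + 6/157·y + 48/157 = 0 ∩ |CD|² = 6241/157]
2. C_y = 625/157  [line -11/157·x + 6/157·y + 48/157 = 0 ∩ |CD|² = 6241/157]
   → C = (1026/157, 625/157)

C = (1026/157, 625/157)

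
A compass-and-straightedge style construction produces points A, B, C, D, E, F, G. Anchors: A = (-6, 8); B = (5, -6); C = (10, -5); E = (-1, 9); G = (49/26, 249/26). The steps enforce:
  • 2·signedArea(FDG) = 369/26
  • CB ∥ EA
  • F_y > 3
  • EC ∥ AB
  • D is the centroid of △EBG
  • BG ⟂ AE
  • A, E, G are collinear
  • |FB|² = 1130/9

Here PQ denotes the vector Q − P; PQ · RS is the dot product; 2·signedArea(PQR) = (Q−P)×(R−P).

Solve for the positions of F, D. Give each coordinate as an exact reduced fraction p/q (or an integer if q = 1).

D = (51/26, 109/26)
F = (-2/3, 11/3)

1. D_x = 51/26  [D is the centroid of △EBG]
2. D_y = 109/26  [D is the centroid of △EBG]
   → D = (51/26, 109/26)
3. F_x = -2/3  [line -70/13·x + -1/13·y + -43/13 = 0 ∩ |FB|² = 1130/9]
4. F_y = 11/3  [line -70/13·x + -1/13·y + -43/13 = 0 ∩ |FB|² = 1130/9]
   → F = (-2/3, 11/3)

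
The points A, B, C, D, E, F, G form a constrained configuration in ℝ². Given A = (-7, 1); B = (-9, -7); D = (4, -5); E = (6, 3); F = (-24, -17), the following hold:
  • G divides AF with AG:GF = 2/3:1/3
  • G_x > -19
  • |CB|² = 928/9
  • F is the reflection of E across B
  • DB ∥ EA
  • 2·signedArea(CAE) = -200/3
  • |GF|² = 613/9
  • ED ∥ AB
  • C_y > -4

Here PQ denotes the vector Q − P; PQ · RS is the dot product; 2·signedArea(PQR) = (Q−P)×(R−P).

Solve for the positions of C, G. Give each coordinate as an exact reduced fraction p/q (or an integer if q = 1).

C = (1/3, -3)
G = (-55/3, -11)

1. C_x = 1/3  [line -2·x + 13·y + 119/3 = 0 ∩ |CB|² = 928/9]
2. C_y = -3  [line -2·x + 13·y + 119/3 = 0 ∩ |CB|² = 928/9]
   → C = (1/3, -3)
3. G_x = -55/3  [G divides AF with AG:GF = 2/3:1/3]
4. G_y = -11  [G divides AF with AG:GF = 2/3:1/3]
   → G = (-55/3, -11)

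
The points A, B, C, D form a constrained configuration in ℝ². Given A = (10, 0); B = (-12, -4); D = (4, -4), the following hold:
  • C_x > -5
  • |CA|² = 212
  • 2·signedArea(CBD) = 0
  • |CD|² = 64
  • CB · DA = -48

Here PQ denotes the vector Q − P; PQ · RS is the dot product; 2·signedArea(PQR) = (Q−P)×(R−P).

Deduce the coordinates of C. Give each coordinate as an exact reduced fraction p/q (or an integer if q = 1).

1. C_x = -4  [2·signedArea(CBD) = 0 ∩ CB · DA = -48]
2. C_y = -4  [2·signedArea(CBD) = 0 ∩ CB · DA = -48]
   → C = (-4, -4)

C = (-4, -4)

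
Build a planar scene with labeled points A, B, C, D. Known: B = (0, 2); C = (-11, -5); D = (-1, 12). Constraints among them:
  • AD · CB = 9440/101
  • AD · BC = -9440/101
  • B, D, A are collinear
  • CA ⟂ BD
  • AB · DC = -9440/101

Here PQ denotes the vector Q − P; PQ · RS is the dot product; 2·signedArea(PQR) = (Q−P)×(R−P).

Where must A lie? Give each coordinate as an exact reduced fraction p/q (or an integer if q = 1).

1. A_x = 59/101  [B, D, A are collinear ∩ CA ⟂ BD]
2. A_y = -388/101  [B, D, A are collinear ∩ CA ⟂ BD]
   → A = (59/101, -388/101)

A = (59/101, -388/101)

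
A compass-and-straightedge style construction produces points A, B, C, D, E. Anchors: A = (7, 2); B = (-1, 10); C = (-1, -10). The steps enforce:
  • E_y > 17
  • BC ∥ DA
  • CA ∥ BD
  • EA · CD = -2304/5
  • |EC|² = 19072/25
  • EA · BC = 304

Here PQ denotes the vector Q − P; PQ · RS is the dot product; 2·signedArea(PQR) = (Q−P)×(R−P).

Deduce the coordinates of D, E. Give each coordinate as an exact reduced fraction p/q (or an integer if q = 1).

D = (7, 22)
E = (19/5, 86/5)

1. D_x = 7  [BC ∥ DA ∩ CA ∥ BD]
2. D_y = 22  [BC ∥ DA ∩ CA ∥ BD]
   → D = (7, 22)
3. E_x = 19/5  [EA · BC = 304 ∩ EA · CD = -2304/5]
4. E_y = 86/5  [EA · BC = 304 ∩ EA · CD = -2304/5]
   → E = (19/5, 86/5)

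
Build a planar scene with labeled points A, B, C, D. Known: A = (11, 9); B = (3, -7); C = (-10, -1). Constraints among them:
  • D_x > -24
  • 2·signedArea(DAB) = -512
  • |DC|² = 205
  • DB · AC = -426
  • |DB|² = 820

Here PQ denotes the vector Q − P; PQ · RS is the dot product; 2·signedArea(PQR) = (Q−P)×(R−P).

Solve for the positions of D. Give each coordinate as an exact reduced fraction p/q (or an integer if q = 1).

1. D_x = -23  [DB · AC = -426 ∩ 2·signedArea(DAB) = -512]
2. D_y = 5  [DB · AC = -426 ∩ 2·signedArea(DAB) = -512]
   → D = (-23, 5)

D = (-23, 5)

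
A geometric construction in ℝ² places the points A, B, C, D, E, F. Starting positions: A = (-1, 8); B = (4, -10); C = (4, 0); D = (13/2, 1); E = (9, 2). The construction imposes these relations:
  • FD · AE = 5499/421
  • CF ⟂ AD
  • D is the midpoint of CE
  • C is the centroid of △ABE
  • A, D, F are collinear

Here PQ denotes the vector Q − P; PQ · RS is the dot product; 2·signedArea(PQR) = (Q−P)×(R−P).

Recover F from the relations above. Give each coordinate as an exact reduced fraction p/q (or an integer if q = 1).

1. F_x = 2384/421  [A, D, F are collinear ∩ CF ⟂ AD]
2. F_y = 750/421  [A, D, F are collinear ∩ CF ⟂ AD]
   → F = (2384/421, 750/421)

F = (2384/421, 750/421)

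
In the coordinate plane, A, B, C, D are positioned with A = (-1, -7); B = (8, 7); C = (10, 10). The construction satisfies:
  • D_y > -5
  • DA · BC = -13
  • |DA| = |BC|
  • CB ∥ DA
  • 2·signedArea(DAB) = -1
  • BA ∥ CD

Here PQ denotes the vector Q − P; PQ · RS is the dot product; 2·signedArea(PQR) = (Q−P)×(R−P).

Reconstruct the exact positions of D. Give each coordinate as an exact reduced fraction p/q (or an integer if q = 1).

D = (1, -4)

1. D_x = 1  [CB ∥ DA ∩ BA ∥ CD]
2. D_y = -4  [CB ∥ DA ∩ BA ∥ CD]
   → D = (1, -4)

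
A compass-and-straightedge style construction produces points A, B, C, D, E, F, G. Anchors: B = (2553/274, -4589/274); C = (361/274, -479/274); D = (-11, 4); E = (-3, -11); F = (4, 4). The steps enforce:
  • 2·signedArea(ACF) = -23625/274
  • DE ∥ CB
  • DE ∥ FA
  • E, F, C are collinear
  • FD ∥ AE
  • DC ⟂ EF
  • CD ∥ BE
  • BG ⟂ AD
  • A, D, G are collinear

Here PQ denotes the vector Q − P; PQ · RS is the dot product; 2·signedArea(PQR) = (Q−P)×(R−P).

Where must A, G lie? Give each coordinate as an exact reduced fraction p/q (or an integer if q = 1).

1. A_x = 12  [FD ∥ AE ∩ DE ∥ FA]
2. A_y = -11  [FD ∥ AE ∩ DE ∥ FA]
   → A = (12, -11)
3. G_x = 658428/51649  [A, D, G are collinear ∩ BG ⟂ AD]
4. G_y = -593339/51649  [A, D, G are collinear ∩ BG ⟂ AD]
   → G = (658428/51649, -593339/51649)

A = (12, -11)
G = (658428/51649, -593339/51649)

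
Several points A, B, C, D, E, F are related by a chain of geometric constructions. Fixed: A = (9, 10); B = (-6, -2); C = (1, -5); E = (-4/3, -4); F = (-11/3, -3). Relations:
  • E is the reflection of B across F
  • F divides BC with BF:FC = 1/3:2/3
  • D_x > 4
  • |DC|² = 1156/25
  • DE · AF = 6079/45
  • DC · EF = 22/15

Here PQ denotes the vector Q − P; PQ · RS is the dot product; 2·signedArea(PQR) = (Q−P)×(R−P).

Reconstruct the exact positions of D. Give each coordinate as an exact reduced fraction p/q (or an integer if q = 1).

1. D_x = 21/5  [DC · EF = 22/15 ∩ DE · AF = 6079/45]
2. D_y = 1  [DC · EF = 22/15 ∩ DE · AF = 6079/45]
   → D = (21/5, 1)

D = (21/5, 1)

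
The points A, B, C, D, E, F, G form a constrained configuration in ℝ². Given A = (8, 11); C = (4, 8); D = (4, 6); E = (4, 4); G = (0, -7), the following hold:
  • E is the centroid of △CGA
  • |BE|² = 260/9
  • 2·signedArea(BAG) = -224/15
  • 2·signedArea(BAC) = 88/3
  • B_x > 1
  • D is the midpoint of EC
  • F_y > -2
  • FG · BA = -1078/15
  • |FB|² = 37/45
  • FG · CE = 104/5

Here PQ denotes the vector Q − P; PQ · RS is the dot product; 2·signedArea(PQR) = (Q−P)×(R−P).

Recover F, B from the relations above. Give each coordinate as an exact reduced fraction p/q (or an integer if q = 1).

1. F_y = -9/5  [FG · CE = 104/5]
2. B_x = 28/15  [2·signedArea(BAC) = 88/3 ∩ 2·signedArea(BAG) = -224/15]
3. B_y = -14/15  [2·signedArea(BAC) = 88/3 ∩ 2·signedArea(BAG) = -224/15]
   → B = (28/15, -14/15)
4. F_x = 8/5  [FG · BA = -1078/15 ∩ FG · CE = 104/5]
   → F = (8/5, -9/5)
5. F_y = -9/5  [FG · BA = -1078/15 ∩ FG · CE = 104/5]
   → F = (8/5, -9/5)

B = (28/15, -14/15)
F = (8/5, -9/5)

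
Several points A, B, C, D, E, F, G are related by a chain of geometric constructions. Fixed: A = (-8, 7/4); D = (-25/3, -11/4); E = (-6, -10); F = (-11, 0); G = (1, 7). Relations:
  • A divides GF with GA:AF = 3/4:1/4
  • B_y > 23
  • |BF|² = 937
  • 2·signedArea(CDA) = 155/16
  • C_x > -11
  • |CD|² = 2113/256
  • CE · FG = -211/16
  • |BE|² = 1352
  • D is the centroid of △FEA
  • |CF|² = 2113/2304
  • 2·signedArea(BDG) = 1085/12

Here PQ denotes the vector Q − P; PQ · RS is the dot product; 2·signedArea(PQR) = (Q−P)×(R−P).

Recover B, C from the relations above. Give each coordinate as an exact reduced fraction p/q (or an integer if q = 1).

1. B_x = 8  [line -39/4·x + 28/3·y + -146 = 0 ∩ |BF|² = 937]
2. B_y = 24  [line -39/4·x + 28/3·y + -146 = 0 ∩ |BF|² = 937]
   → B = (8, 24)
3. C_x = -31/3  [2·signedArea(CDA) = 155/16 ∩ CE · FG = -211/16]
4. C_y = -11/16  [2·signedArea(CDA) = 155/16 ∩ CE · FG = -211/16]
   → C = (-31/3, -11/16)

B = (8, 24)
C = (-31/3, -11/16)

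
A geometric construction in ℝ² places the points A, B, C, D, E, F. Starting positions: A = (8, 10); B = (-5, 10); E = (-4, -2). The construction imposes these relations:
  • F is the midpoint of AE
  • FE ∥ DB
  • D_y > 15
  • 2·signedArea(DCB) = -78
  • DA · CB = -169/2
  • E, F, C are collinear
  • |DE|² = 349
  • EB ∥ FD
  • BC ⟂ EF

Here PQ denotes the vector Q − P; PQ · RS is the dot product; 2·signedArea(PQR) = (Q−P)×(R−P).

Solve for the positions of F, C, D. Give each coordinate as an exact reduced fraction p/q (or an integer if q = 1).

1. F_x = 2  [F is the midpoint of AE]
2. F_y = 4  [F is the midpoint of AE]
   → F = (2, 4)
3. C_x = 3/2  [E, F, C are collinear ∩ BC ⟂ EF]
4. C_y = 7/2  [E, F, C are collinear ∩ BC ⟂ EF]
   → C = (3/2, 7/2)
5. D_x = 1  [FE ∥ DB ∩ EB ∥ FD]
6. D_y = 16  [FE ∥ DB ∩ EB ∥ FD]
   → D = (1, 16)

C = (3/2, 7/2)
D = (1, 16)
F = (2, 4)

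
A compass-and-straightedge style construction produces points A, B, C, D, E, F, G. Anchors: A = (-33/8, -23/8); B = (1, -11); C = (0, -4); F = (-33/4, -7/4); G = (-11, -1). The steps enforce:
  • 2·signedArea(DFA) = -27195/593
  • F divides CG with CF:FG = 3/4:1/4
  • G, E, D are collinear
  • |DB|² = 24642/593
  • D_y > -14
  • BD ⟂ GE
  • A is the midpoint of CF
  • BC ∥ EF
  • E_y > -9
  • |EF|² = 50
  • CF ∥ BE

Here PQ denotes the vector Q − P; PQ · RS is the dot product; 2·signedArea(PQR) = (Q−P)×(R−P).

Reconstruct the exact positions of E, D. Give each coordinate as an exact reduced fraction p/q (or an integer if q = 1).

1. E_x = -29/4  [BC ∥ EF ∩ CF ∥ BE]
2. E_y = -35/4  [BC ∥ EF ∩ CF ∥ BE]
   → E = (-29/4, -35/4)
3. D_x = -2848/593  [G, E, D are collinear ∩ BD ⟂ GE]
4. D_y = -8188/593  [G, E, D are collinear ∩ BD ⟂ GE]
   → D = (-2848/593, -8188/593)

D = (-2848/593, -8188/593)
E = (-29/4, -35/4)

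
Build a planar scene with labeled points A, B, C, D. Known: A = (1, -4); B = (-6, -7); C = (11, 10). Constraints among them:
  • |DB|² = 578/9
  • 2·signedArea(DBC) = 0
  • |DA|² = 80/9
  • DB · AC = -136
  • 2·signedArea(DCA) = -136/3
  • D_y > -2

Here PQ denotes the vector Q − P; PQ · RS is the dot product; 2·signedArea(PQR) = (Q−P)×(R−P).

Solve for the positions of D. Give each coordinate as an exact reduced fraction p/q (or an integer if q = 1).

1. D_x = -1/3  [2·signedArea(DBC) = 0 ∩ 2·signedArea(DCA) = -136/3]
2. D_y = -4/3  [2·signedArea(DBC) = 0 ∩ 2·signedArea(DCA) = -136/3]
   → D = (-1/3, -4/3)

D = (-1/3, -4/3)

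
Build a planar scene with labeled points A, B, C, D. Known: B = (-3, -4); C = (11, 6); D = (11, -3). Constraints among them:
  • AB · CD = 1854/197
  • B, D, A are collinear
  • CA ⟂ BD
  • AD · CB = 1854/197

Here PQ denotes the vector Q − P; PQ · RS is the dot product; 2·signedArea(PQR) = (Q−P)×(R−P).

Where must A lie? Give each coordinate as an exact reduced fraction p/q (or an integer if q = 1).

A = (2293/197, -582/197)

1. A_x = 2293/197  [B, D, A are collinear ∩ CA ⟂ BD]
2. A_y = -582/197  [B, D, A are collinear ∩ CA ⟂ BD]
   → A = (2293/197, -582/197)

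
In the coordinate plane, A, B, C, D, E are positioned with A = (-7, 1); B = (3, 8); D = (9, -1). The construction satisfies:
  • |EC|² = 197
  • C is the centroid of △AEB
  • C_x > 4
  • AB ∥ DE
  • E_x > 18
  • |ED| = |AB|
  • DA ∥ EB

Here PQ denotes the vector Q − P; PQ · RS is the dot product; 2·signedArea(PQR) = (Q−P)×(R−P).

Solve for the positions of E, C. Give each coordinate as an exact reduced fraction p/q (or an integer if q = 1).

C = (5, 5)
E = (19, 6)

1. E_x = 19  [DA ∥ EB ∩ AB ∥ DE]
2. E_y = 6  [DA ∥ EB ∩ AB ∥ DE]
   → E = (19, 6)
3. C_x = 5  [C is the centroid of △AEB]
4. C_y = 5  [C is the centroid of △AEB]
   → C = (5, 5)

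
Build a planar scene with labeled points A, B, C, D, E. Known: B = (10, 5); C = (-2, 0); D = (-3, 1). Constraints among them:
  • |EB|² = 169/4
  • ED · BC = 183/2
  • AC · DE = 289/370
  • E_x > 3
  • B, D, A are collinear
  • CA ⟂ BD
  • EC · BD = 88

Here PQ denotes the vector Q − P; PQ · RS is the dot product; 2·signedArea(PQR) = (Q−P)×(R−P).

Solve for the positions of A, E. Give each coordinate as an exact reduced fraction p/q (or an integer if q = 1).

1. A_x = -438/185  [B, D, A are collinear ∩ CA ⟂ BD]
2. A_y = 221/185  [B, D, A are collinear ∩ CA ⟂ BD]
   → A = (-438/185, 221/185)
3. E_x = 4  [EC · BD = 88 ∩ ED · BC = 183/2]
4. E_y = 5/2  [EC · BD = 88 ∩ ED · BC = 183/2]
   → E = (4, 5/2)

A = (-438/185, 221/185)
E = (4, 5/2)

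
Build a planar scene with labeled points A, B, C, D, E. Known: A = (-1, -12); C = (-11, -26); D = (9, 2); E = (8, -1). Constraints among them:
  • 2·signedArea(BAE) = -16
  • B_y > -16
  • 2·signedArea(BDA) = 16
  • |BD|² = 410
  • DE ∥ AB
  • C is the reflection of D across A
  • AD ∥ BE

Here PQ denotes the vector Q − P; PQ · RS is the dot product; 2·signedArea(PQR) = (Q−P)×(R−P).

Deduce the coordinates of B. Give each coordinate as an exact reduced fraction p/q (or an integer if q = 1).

B = (-2, -15)

1. B_x = -2  [AD ∥ BE ∩ DE ∥ AB]
2. B_y = -15  [AD ∥ BE ∩ DE ∥ AB]
   → B = (-2, -15)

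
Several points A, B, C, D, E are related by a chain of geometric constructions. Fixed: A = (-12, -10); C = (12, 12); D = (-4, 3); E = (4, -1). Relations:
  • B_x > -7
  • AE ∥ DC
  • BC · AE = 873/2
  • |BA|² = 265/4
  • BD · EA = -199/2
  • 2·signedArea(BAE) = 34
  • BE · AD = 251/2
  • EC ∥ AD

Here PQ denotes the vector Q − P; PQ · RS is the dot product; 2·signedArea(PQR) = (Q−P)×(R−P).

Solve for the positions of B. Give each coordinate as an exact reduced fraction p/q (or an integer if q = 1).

1. B_x = -6  [BD · EA = -199/2 ∩ BE · AD = 251/2]
2. B_y = -9/2  [BD · EA = -199/2 ∩ BE · AD = 251/2]
   → B = (-6, -9/2)

B = (-6, -9/2)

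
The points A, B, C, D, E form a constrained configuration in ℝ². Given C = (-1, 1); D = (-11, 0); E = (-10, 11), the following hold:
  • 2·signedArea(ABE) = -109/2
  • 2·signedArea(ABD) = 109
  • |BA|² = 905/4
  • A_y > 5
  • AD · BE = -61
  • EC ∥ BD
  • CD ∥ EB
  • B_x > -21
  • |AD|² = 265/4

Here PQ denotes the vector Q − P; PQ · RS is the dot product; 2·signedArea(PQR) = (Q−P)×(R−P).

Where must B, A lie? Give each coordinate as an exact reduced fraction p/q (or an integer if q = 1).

A = (-11/2, 6)
B = (-20, 10)

1. B_x = -20  [EC ∥ BD ∩ CD ∥ EB]
2. B_y = 10  [EC ∥ BD ∩ CD ∥ EB]
   → B = (-20, 10)
3. A_x = -11/2  [2·signedArea(ABE) = -109/2 ∩ AD · BE = -61]
4. A_y = 6  [2·signedArea(ABE) = -109/2 ∩ AD · BE = -61]
   → A = (-11/2, 6)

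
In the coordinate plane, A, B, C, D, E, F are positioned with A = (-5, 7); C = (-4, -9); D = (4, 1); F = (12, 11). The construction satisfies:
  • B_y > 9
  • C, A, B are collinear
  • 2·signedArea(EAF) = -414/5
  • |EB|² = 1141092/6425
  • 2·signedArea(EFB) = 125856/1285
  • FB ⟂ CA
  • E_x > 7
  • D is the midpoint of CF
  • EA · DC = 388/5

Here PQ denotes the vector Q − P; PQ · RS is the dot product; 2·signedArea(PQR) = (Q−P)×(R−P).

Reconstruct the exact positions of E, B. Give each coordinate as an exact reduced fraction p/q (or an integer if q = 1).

B = (-1332/257, 2551/257)
E = (36/5, 5)

1. E_x = 36/5  [2·signedArea(EAF) = -414/5 ∩ EA · DC = 388/5]
2. E_y = 5  [2·signedArea(EAF) = -414/5 ∩ EA · DC = 388/5]
   → E = (36/5, 5)
3. B_x = -1332/257  [C, A, B are collinear ∩ FB ⟂ CA]
4. B_y = 2551/257  [C, A, B are collinear ∩ FB ⟂ CA]
   → B = (-1332/257, 2551/257)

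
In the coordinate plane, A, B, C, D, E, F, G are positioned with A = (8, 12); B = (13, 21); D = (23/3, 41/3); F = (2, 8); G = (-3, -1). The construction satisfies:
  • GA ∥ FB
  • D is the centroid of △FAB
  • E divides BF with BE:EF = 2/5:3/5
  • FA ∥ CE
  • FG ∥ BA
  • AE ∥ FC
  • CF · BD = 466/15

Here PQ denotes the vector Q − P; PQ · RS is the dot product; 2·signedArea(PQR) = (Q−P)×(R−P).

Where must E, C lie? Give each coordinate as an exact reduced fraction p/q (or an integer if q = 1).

C = (13/5, 59/5)
E = (43/5, 79/5)

1. E_x = 43/5  [E divides BF with BE:EF = 2/5:3/5]
2. E_y = 79/5  [E divides BF with BE:EF = 2/5:3/5]
   → E = (43/5, 79/5)
3. C_x = 13/5  [FA ∥ CE ∩ AE ∥ FC]
4. C_y = 59/5  [FA ∥ CE ∩ AE ∥ FC]
   → C = (13/5, 59/5)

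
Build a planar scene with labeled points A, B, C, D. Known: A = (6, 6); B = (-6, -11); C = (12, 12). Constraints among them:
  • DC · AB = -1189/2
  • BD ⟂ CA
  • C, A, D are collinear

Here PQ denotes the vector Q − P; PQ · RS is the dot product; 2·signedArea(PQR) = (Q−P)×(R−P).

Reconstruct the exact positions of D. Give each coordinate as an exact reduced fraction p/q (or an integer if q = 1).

D = (-17/2, -17/2)

1. D_x = -17/2  [C, A, D are collinear ∩ BD ⟂ CA]
2. D_y = -17/2  [C, A, D are collinear ∩ BD ⟂ CA]
   → D = (-17/2, -17/2)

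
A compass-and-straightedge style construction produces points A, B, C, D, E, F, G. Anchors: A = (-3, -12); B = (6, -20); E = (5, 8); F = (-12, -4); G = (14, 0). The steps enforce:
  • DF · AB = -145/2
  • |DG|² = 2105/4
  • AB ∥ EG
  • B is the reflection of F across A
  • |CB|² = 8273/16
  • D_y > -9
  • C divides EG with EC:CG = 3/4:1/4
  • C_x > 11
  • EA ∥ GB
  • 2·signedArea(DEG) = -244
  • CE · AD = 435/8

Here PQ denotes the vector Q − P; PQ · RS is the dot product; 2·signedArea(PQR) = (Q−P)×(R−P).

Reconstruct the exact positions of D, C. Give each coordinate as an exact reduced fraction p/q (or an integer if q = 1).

1. D_x = -15/2  [DF · AB = -145/2 ∩ 2·signedArea(DEG) = -244]
2. D_y = -8  [DF · AB = -145/2 ∩ 2·signedArea(DEG) = -244]
   → D = (-15/2, -8)
3. C_x = 47/4  [C divides EG with EC:CG = 3/4:1/4]
4. C_y = 2  [C divides EG with EC:CG = 3/4:1/4]
   → C = (47/4, 2)

C = (47/4, 2)
D = (-15/2, -8)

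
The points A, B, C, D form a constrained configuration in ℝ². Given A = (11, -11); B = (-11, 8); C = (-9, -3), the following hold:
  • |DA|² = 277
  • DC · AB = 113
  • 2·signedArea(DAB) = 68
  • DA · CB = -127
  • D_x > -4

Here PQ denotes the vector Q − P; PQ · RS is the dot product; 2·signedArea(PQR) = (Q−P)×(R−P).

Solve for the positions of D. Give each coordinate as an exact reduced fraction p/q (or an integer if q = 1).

D = (-3, -2)

1. D_x = -3  [DC · AB = 113 ∩ DA · CB = -127]
2. D_y = -2  [DC · AB = 113 ∩ DA · CB = -127]
   → D = (-3, -2)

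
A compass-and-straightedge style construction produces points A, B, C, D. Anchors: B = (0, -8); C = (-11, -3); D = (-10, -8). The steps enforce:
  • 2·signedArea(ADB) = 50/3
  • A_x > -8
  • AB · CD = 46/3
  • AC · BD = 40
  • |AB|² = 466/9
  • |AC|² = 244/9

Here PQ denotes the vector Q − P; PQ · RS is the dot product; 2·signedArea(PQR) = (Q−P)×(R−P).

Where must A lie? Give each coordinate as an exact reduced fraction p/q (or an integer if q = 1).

A = (-7, -19/3)

1. A_x = -7  [AB · CD = 46/3 ∩ 2·signedArea(ADB) = 50/3]
2. A_y = -19/3  [AB · CD = 46/3 ∩ 2·signedArea(ADB) = 50/3]
   → A = (-7, -19/3)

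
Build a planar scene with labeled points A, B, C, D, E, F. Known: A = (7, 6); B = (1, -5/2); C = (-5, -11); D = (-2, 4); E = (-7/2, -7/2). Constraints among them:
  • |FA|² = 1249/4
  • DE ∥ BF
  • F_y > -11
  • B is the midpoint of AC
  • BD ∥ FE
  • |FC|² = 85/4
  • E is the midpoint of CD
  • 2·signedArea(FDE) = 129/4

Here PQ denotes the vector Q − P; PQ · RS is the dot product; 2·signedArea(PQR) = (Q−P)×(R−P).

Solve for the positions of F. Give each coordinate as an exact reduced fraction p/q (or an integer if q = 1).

F = (-1/2, -10)

1. F_x = -1/2  [BD ∥ FE ∩ DE ∥ BF]
2. F_y = -10  [BD ∥ FE ∩ DE ∥ BF]
   → F = (-1/2, -10)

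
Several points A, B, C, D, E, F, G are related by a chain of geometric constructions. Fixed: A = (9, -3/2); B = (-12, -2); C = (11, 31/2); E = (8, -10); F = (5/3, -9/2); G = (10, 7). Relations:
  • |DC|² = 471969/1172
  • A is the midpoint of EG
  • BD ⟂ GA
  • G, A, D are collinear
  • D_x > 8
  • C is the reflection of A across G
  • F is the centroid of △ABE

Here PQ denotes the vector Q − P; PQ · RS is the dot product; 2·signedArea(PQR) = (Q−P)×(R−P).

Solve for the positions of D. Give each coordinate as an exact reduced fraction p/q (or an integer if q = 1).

1. D_x = 2536/293  [G, A, D are collinear ∩ BD ⟂ GA]
2. D_y = -1298/293  [G, A, D are collinear ∩ BD ⟂ GA]
   → D = (2536/293, -1298/293)

D = (2536/293, -1298/293)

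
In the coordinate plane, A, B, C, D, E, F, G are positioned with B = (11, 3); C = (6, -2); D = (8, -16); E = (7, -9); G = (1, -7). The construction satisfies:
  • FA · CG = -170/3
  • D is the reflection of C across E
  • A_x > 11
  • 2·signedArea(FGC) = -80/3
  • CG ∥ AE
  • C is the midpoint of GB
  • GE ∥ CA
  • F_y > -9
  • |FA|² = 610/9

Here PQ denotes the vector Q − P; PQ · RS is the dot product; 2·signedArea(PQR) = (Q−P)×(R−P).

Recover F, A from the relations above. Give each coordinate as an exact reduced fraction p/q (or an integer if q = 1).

A = (12, -4)
F = (5, -25/3)

1. A_x = 12  [CG ∥ AE ∩ GE ∥ CA]
2. A_y = -4  [CG ∥ AE ∩ GE ∥ CA]
   → A = (12, -4)
3. F_x = 5  [2·signedArea(FGC) = -80/3 ∩ FA · CG = -170/3]
4. F_y = -25/3  [2·signedArea(FGC) = -80/3 ∩ FA · CG = -170/3]
   → F = (5, -25/3)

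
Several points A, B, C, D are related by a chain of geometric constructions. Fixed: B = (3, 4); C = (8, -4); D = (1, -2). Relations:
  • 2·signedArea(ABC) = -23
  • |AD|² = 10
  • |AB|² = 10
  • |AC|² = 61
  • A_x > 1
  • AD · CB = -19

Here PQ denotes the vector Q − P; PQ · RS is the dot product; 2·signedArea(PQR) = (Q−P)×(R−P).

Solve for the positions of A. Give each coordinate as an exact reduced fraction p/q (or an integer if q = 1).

1. A_x = 2  [2·signedArea(ABC) = -23 ∩ AD · CB = -19]
2. A_y = 1  [2·signedArea(ABC) = -23 ∩ AD · CB = -19]
   → A = (2, 1)

A = (2, 1)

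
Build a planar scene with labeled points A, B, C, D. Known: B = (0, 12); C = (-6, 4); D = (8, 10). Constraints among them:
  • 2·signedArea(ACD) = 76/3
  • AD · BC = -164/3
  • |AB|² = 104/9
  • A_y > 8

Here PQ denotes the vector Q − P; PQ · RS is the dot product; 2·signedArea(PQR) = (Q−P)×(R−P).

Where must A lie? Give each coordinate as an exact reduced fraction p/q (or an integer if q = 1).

1. A_x = 2/3  [2·signedArea(ACD) = 76/3 ∩ AD · BC = -164/3]
2. A_y = 26/3  [2·signedArea(ACD) = 76/3 ∩ AD · BC = -164/3]
   → A = (2/3, 26/3)

A = (2/3, 26/3)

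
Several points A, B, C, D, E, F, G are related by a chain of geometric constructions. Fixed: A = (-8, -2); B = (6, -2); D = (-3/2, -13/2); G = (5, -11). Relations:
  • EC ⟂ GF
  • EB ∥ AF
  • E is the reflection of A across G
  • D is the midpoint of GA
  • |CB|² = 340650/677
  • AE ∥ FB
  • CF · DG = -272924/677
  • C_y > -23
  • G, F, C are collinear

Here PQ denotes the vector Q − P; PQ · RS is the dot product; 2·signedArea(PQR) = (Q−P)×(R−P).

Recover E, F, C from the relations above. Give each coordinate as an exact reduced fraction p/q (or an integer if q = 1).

C = (10485/677, -15115/677)
E = (18, -20)
F = (-20, 16)

1. E_x = 18  [E is the reflection of A across G]
2. E_y = -20  [E is the reflection of A across G]
   → E = (18, -20)
3. F_x = -20  [AE ∥ FB ∩ EB ∥ AF]
4. F_y = 16  [AE ∥ FB ∩ EB ∥ AF]
   → F = (-20, 16)
5. C_x = 10485/677  [G, F, C are collinear ∩ EC ⟂ GF]
6. C_y = -15115/677  [G, F, C are collinear ∩ EC ⟂ GF]
   → C = (10485/677, -15115/677)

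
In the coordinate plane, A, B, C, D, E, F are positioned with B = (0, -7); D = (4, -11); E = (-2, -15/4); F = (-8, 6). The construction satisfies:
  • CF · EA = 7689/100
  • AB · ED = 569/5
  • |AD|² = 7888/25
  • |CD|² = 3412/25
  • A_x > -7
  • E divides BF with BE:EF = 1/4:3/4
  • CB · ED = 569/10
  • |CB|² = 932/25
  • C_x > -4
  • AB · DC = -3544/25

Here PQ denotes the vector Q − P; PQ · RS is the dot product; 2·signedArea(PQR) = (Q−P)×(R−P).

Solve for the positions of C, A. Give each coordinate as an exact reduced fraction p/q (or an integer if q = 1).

1. C_x = -16/5  [line -6·x + 29/4·y + -123/20 = 0 ∩ |CB|² = 932/25]
2. C_y = -9/5  [line -6·x + 29/4·y + -123/20 = 0 ∩ |CB|² = 932/25]
   → C = (-16/5, -9/5)
3. A_x = -32/5  [AB · ED = 569/5 ∩ CF · EA = 7689/100]
4. A_y = 17/5  [AB · ED = 569/5 ∩ CF · EA = 7689/100]
   → A = (-32/5, 17/5)

A = (-32/5, 17/5)
C = (-16/5, -9/5)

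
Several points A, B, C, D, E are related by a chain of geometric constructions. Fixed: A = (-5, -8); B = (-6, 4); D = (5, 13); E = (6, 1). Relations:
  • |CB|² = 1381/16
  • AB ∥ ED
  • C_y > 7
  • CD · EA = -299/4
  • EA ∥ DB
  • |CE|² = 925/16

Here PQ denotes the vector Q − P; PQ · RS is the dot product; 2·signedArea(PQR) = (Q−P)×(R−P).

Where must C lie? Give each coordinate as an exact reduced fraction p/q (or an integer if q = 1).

C = (5/2, 31/4)

1. C_x = 5/2  [line 11·x + 9·y + -389/4 = 0 ∩ |CE|² = 925/16]
2. C_y = 31/4  [line 11·x + 9·y + -389/4 = 0 ∩ |CE|² = 925/16]
   → C = (5/2, 31/4)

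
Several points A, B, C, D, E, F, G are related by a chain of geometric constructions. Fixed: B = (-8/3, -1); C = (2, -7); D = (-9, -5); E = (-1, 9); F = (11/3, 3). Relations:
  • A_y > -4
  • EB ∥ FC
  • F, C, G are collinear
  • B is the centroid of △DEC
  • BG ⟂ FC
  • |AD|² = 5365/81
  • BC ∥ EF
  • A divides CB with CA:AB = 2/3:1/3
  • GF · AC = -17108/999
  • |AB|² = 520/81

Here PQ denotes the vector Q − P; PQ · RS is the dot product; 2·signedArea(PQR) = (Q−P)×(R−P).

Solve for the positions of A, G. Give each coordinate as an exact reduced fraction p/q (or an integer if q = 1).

1. A_x = -10/9  [A divides CB with CA:AB = 2/3:1/3]
2. A_y = -3  [A divides CB with CA:AB = 2/3:1/3]
   → A = (-10/9, -3)
3. G_x = 316/111  [F, C, G are collinear ∩ BG ⟂ FC]
4. G_y = -71/37  [F, C, G are collinear ∩ BG ⟂ FC]
   → G = (316/111, -71/37)

A = (-10/9, -3)
G = (316/111, -71/37)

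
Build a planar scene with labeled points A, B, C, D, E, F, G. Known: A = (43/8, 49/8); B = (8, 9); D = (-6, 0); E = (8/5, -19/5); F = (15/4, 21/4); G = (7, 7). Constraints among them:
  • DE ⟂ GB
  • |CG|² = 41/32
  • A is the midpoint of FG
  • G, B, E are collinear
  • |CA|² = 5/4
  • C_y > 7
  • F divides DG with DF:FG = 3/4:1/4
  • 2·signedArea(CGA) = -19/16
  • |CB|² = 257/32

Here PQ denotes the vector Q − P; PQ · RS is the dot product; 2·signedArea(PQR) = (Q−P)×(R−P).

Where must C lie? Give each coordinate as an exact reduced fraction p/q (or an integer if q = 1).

C = (47/8, 57/8)

1. C_x = 47/8  [line 7/8·x + -13/8·y + 103/16 = 0 ∩ |CA|² = 5/4]
2. C_y = 57/8  [line 7/8·x + -13/8·y + 103/16 = 0 ∩ |CA|² = 5/4]
   → C = (47/8, 57/8)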